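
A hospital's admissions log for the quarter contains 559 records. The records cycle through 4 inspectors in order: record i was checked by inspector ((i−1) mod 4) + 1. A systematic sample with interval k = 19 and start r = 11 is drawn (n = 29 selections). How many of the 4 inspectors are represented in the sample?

Consecutive selections differ by k = 19, so their inspector numbers differ by 19 mod 4 = 3.
gcd(19, 4) = 1, so the sample visits 4/1 = 4 distinct residues mod 4.
Start 11 is inspector 3; the inspectors hit are 1, 2, 3, 4.

4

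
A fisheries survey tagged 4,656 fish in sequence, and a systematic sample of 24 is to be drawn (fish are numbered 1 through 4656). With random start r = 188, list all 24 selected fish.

188, 382, 576, 770, 964, 1158, 1352, 1546, 1740, 1934, 2128, 2322, 2516, 2710, 2904, 3098, 3292, 3486, 3680, 3874, 4068, 4262, 4456, 4650

k = N/n = 4656/24 = 194
fish 1: 188
fish 2: 188 + 194 = 382
fish 3: 382 + 194 = 576
fish 4: 576 + 194 = 770
fish 5: 770 + 194 = 964
fish 6: 964 + 194 = 1158
fish 7: 1158 + 194 = 1352
fish 8: 1352 + 194 = 1546
fish 9: 1546 + 194 = 1740
fish 10: 1740 + 194 = 1934
fish 11: 1934 + 194 = 2128
fish 12: 2128 + 194 = 2322
fish 13: 2322 + 194 = 2516
fish 14: 2516 + 194 = 2710
fish 15: 2710 + 194 = 2904
fish 16: 2904 + 194 = 3098
fish 17: 3098 + 194 = 3292
fish 18: 3292 + 194 = 3486
fish 19: 3486 + 194 = 3680
fish 20: 3680 + 194 = 3874
fish 21: 3874 + 194 = 4068
fish 22: 4068 + 194 = 4262
fish 23: 4262 + 194 = 4456
fish 24: 4456 + 194 = 4650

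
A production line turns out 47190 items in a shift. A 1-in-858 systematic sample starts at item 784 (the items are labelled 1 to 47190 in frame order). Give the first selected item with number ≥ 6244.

6790

k = 858
Steps past start: ⌈(6244 − 784)/858⌉ = ⌈5460/858⌉ = 7
Selected item: 784 + 7×858 = 6790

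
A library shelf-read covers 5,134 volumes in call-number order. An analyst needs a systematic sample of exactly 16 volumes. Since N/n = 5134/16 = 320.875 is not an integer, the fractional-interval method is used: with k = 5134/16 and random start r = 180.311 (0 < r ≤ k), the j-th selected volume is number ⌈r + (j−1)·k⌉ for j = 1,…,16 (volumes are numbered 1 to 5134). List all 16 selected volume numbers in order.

181, 502, 823, 1143, 1464, 1785, 2106, 2427, 2748, 3069, 3390, 3710, 4031, 4352, 4673, 4994

j=1: r + 0k = 180.311 → ⌈·⌉ = 181
j=2: r + 1k = 501.186 → ⌈·⌉ = 502
j=3: r + 2k = 822.061 → ⌈·⌉ = 823
j=4: r + 3k = 1142.936 → ⌈·⌉ = 1143
j=5: r + 4k = 1463.811 → ⌈·⌉ = 1464
j=6: r + 5k = 1784.686 → ⌈·⌉ = 1785
j=7: r + 6k = 2105.561 → ⌈·⌉ = 2106
j=8: r + 7k = 2426.436 → ⌈·⌉ = 2427
j=9: r + 8k = 2747.311 → ⌈·⌉ = 2748
j=10: r + 9k = 3068.186 → ⌈·⌉ = 3069
j=11: r + 10k = 3389.061 → ⌈·⌉ = 3390
j=12: r + 11k = 3709.936 → ⌈·⌉ = 3710
j=13: r + 12k = 4030.811 → ⌈·⌉ = 4031
j=14: r + 13k = 4351.686 → ⌈·⌉ = 4352
j=15: r + 14k = 4672.561 → ⌈·⌉ = 4673
j=16: r + 15k = 4993.436 → ⌈·⌉ = 4994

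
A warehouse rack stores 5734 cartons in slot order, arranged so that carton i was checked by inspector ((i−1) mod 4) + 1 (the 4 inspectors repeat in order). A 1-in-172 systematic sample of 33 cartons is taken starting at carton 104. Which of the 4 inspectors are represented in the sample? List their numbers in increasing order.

Consecutive selections differ by k = 172, so their inspector numbers differ by 172 mod 4 = 0.
gcd(172, 4) = 4, so the sample visits 4/4 = 1 distinct residues mod 4.
Start 104 is inspector 4; the inspectors hit are 4.

4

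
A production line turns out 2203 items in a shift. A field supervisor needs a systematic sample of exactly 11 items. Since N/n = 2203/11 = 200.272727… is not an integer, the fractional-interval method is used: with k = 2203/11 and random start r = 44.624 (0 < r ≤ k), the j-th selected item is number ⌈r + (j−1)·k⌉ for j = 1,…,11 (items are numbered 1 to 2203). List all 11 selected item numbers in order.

j=1: r + 0k = 44.624 → ⌈·⌉ = 45
j=2: r + 1k = 244.896727… → ⌈·⌉ = 245
j=3: r + 2k = 445.169454… → ⌈·⌉ = 446
j=4: r + 3k = 645.442181… → ⌈·⌉ = 646
j=5: r + 4k = 845.714909… → ⌈·⌉ = 846
j=6: r + 5k = 1045.987636… → ⌈·⌉ = 1046
j=7: r + 6k = 1246.260363… → ⌈·⌉ = 1247
j=8: r + 7k = 1446.533090… → ⌈·⌉ = 1447
j=9: r + 8k = 1646.805818… → ⌈·⌉ = 1647
j=10: r + 9k = 1847.078545… → ⌈·⌉ = 1848
j=11: r + 10k = 2047.351272… → ⌈·⌉ = 2048

45, 245, 446, 646, 846, 1046, 1247, 1447, 1647, 1848, 2048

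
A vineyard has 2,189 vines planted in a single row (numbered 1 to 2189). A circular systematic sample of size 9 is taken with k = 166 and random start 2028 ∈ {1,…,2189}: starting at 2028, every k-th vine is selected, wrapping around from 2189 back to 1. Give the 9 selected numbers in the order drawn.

Selection 1: 2028
Selection 2: 2028 + 166 = 2194 → 2194 − 2189 = 5
Selection 3: 5 + 166 = 171
Selection 4: 171 + 166 = 337
Selection 5: 337 + 166 = 503
Selection 6: 503 + 166 = 669
Selection 7: 669 + 166 = 835
Selection 8: 835 + 166 = 1001
Selection 9: 1001 + 166 = 1167

2028, 5, 171, 337, 503, 669, 835, 1001, 1167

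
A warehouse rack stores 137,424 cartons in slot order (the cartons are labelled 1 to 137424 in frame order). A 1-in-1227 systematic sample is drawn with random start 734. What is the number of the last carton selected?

136931

k = 1227
112th selection = r + (112−1)·k = 734 + 111×1227 = 734 + 136197 = 136931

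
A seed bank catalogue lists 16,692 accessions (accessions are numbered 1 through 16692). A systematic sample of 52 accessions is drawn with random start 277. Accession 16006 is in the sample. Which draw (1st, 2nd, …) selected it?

k = 16692/52 = 321
position = (16006 − 277)/321 + 1 = 15729/321 + 1 = 49 + 1 = 50

50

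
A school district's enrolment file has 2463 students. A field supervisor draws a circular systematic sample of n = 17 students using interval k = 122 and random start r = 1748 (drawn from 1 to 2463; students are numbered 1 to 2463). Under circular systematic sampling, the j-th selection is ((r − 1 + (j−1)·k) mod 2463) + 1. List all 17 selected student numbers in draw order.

1748, 1870, 1992, 2114, 2236, 2358, 17, 139, 261, 383, 505, 627, 749, 871, 993, 1115, 1237

Selection 1: 1748
Selection 2: 1748 + 122 = 1870
Selection 3: 1870 + 122 = 1992
Selection 4: 1992 + 122 = 2114
Selection 5: 2114 + 122 = 2236
Selection 6: 2236 + 122 = 2358
Selection 7: 2358 + 122 = 2480 → 2480 − 2463 = 17
Selection 8: 17 + 122 = 139
Selection 9: 139 + 122 = 261
Selection 10: 261 + 122 = 383
Selection 11: 383 + 122 = 505
Selection 12: 505 + 122 = 627
Selection 13: 627 + 122 = 749
Selection 14: 749 + 122 = 871
Selection 15: 871 + 122 = 993
Selection 16: 993 + 122 = 1115
Selection 17: 1115 + 122 = 1237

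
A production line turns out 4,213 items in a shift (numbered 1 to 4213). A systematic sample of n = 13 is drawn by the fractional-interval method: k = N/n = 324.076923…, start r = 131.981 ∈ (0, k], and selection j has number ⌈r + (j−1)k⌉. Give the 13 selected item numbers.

j=1: r + 0k = 131.981 → ⌈·⌉ = 132
j=2: r + 1k = 456.057923… → ⌈·⌉ = 457
j=3: r + 2k = 780.134846… → ⌈·⌉ = 781
j=4: r + 3k = 1104.211769… → ⌈·⌉ = 1105
j=5: r + 4k = 1428.288692… → ⌈·⌉ = 1429
j=6: r + 5k = 1752.365615… → ⌈·⌉ = 1753
j=7: r + 6k = 2076.442538… → ⌈·⌉ = 2077
j=8: r + 7k = 2400.519461… → ⌈·⌉ = 2401
j=9: r + 8k = 2724.596384… → ⌈·⌉ = 2725
j=10: r + 9k = 3048.673307… → ⌈·⌉ = 3049
j=11: r + 10k = 3372.750230… → ⌈·⌉ = 3373
j=12: r + 11k = 3696.827153… → ⌈·⌉ = 3697
j=13: r + 12k = 4020.904076… → ⌈·⌉ = 4021

132, 457, 781, 1105, 1429, 1753, 2077, 2401, 2725, 3049, 3373, 3697, 4021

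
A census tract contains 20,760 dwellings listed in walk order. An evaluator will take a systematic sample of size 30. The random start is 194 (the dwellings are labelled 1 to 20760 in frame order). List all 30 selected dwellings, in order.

194, 886, 1578, 2270, 2962, 3654, 4346, 5038, 5730, 6422, 7114, 7806, 8498, 9190, 9882, 10574, 11266, 11958, 12650, 13342, 14034, 14726, 15418, 16110, 16802, 17494, 18186, 18878, 19570, 20262

k = N/n = 20760/30 = 692
dwelling 1: 194
dwelling 2: 194 + 692 = 886
dwelling 3: 886 + 692 = 1578
dwelling 4: 1578 + 692 = 2270
dwelling 5: 2270 + 692 = 2962
dwelling 6: 2962 + 692 = 3654
dwelling 7: 3654 + 692 = 4346
dwelling 8: 4346 + 692 = 5038
dwelling 9: 5038 + 692 = 5730
dwelling 10: 5730 + 692 = 6422
dwelling 11: 6422 + 692 = 7114
dwelling 12: 7114 + 692 = 7806
dwelling 13: 7806 + 692 = 8498
dwelling 14: 8498 + 692 = 9190
dwelling 15: 9190 + 692 = 9882
dwelling 16: 9882 + 692 = 10574
dwelling 17: 10574 + 692 = 11266
dwelling 18: 11266 + 692 = 11958
dwelling 19: 11958 + 692 = 12650
dwelling 20: 12650 + 692 = 13342
dwelling 21: 13342 + 692 = 14034
dwelling 22: 14034 + 692 = 14726
dwelling 23: 14726 + 692 = 15418
dwelling 24: 15418 + 692 = 16110
dwelling 25: 16110 + 692 = 16802
dwelling 26: 16802 + 692 = 17494
dwelling 27: 17494 + 692 = 18186
dwelling 28: 18186 + 692 = 18878
dwelling 29: 18878 + 692 = 19570
dwelling 30: 19570 + 692 = 20262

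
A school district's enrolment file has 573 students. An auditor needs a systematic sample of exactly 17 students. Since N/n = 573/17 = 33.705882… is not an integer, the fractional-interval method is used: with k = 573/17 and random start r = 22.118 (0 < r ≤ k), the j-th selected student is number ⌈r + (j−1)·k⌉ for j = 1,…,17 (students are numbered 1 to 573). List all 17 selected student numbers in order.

23, 56, 90, 124, 157, 191, 225, 259, 292, 326, 360, 393, 427, 461, 495, 528, 562

j=1: r + 0k = 22.118 → ⌈·⌉ = 23
j=2: r + 1k = 55.823882… → ⌈·⌉ = 56
j=3: r + 2k = 89.529764… → ⌈·⌉ = 90
j=4: r + 3k = 123.235647… → ⌈·⌉ = 124
j=5: r + 4k = 156.941529… → ⌈·⌉ = 157
j=6: r + 5k = 190.647411… → ⌈·⌉ = 191
j=7: r + 6k = 224.353294… → ⌈·⌉ = 225
j=8: r + 7k = 258.059176… → ⌈·⌉ = 259
j=9: r + 8k = 291.765058… → ⌈·⌉ = 292
j=10: r + 9k = 325.470941… → ⌈·⌉ = 326
j=11: r + 10k = 359.176823… → ⌈·⌉ = 360
j=12: r + 11k = 392.882705… → ⌈·⌉ = 393
j=13: r + 12k = 426.588588… → ⌈·⌉ = 427
j=14: r + 13k = 460.294470… → ⌈·⌉ = 461
j=15: r + 14k = 494.000352… → ⌈·⌉ = 495
j=16: r + 15k = 527.706235… → ⌈·⌉ = 528
j=17: r + 16k = 561.412117… → ⌈·⌉ = 562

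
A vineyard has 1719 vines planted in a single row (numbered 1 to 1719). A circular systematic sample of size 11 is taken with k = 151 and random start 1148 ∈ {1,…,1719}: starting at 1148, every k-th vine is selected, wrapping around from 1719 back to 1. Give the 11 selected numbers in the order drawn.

1148, 1299, 1450, 1601, 33, 184, 335, 486, 637, 788, 939

Selection 1: 1148
Selection 2: 1148 + 151 = 1299
Selection 3: 1299 + 151 = 1450
Selection 4: 1450 + 151 = 1601
Selection 5: 1601 + 151 = 1752 → 1752 − 1719 = 33
Selection 6: 33 + 151 = 184
Selection 7: 184 + 151 = 335
Selection 8: 335 + 151 = 486
Selection 9: 486 + 151 = 637
Selection 10: 637 + 151 = 788
Selection 11: 788 + 151 = 939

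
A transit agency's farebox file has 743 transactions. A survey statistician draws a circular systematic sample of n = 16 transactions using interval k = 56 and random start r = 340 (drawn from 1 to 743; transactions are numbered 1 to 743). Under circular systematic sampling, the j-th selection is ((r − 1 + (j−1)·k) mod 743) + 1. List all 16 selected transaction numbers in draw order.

Selection 1: 340
Selection 2: 340 + 56 = 396
Selection 3: 396 + 56 = 452
Selection 4: 452 + 56 = 508
Selection 5: 508 + 56 = 564
Selection 6: 564 + 56 = 620
Selection 7: 620 + 56 = 676
Selection 8: 676 + 56 = 732
Selection 9: 732 + 56 = 788 → 788 − 743 = 45
Selection 10: 45 + 56 = 101
Selection 11: 101 + 56 = 157
Selection 12: 157 + 56 = 213
Selection 13: 213 + 56 = 269
Selection 14: 269 + 56 = 325
Selection 15: 325 + 56 = 381
Selection 16: 381 + 56 = 437

340, 396, 452, 508, 564, 620, 676, 732, 45, 101, 157, 213, 269, 325, 381, 437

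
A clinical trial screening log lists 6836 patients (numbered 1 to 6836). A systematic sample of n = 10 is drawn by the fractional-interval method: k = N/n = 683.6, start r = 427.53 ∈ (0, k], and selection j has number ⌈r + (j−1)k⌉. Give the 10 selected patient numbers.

428, 1112, 1795, 2479, 3162, 3846, 4530, 5213, 5897, 6580

j=1: r + 0k = 427.53 → ⌈·⌉ = 428
j=2: r + 1k = 1111.13 → ⌈·⌉ = 1112
j=3: r + 2k = 1794.73 → ⌈·⌉ = 1795
j=4: r + 3k = 2478.33 → ⌈·⌉ = 2479
j=5: r + 4k = 3161.93 → ⌈·⌉ = 3162
j=6: r + 5k = 3845.53 → ⌈·⌉ = 3846
j=7: r + 6k = 4529.13 → ⌈·⌉ = 4530
j=8: r + 7k = 5212.73 → ⌈·⌉ = 5213
j=9: r + 8k = 5896.33 → ⌈·⌉ = 5897
j=10: r + 9k = 6579.93 → ⌈·⌉ = 6580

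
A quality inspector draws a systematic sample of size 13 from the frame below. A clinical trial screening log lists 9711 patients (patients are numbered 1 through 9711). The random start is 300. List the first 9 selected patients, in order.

k = N/n = 9711/13 = 747
patient 1: 300
patient 2: 300 + 747 = 1047
patient 3: 1047 + 747 = 1794
patient 4: 1794 + 747 = 2541
patient 5: 2541 + 747 = 3288
patient 6: 3288 + 747 = 4035
patient 7: 4035 + 747 = 4782
patient 8: 4782 + 747 = 5529
patient 9: 5529 + 747 = 6276

300, 1047, 1794, 2541, 3288, 4035, 4782, 5529, 6276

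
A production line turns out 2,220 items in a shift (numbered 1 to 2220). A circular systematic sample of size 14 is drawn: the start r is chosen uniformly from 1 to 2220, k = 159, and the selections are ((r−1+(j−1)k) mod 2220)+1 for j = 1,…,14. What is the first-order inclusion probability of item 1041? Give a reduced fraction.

7/1110

For each position j, as r ranges over 1…2220 the j-th selection hits every item exactly once, so item 1041 is selected for exactly 14 of the 2220 starts.
Inclusion probability = 14/2220 = 7/1110.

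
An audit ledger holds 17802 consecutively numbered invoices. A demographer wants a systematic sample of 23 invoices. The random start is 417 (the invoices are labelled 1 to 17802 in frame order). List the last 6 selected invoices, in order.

13575, 14349, 15123, 15897, 16671, 17445

k = N/n = 17802/23 = 774
18th selection = 417 + 17×774 = 13575
19th: 13575 + 774 = 14349
20th: 14349 + 774 = 15123
21st: 15123 + 774 = 15897
22nd: 15897 + 774 = 16671
23rd: 16671 + 774 = 17445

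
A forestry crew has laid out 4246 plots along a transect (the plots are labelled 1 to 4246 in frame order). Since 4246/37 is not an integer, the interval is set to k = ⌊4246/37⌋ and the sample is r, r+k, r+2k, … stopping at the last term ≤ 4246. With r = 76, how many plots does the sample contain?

37

k = ⌊4246/37⌋ = 114
Achieved size = ⌊(4246 − 76)/114⌋ + 1 = ⌊4170/114⌋ + 1 = 36 + 1 = 37
(last selection: 76 + 36×114 = 4180 ≤ 4246; next would be 4294 > 4246)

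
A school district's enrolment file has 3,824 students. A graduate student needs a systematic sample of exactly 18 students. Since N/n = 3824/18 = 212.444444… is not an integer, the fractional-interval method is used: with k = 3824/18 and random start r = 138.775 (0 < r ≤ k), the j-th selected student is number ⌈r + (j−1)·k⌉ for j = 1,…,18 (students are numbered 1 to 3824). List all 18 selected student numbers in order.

139, 352, 564, 777, 989, 1201, 1414, 1626, 1839, 2051, 2264, 2476, 2689, 2901, 3113, 3326, 3538, 3751

j=1: r + 0k = 138.775 → ⌈·⌉ = 139
j=2: r + 1k = 351.219444… → ⌈·⌉ = 352
j=3: r + 2k = 563.663888… → ⌈·⌉ = 564
j=4: r + 3k = 776.108333… → ⌈·⌉ = 777
j=5: r + 4k = 988.552777… → ⌈·⌉ = 989
j=6: r + 5k = 1200.997222… → ⌈·⌉ = 1201
j=7: r + 6k = 1413.441666… → ⌈·⌉ = 1414
j=8: r + 7k = 1625.886111… → ⌈·⌉ = 1626
j=9: r + 8k = 1838.330555… → ⌈·⌉ = 1839
j=10: r + 9k = 2050.775 → ⌈·⌉ = 2051
j=11: r + 10k = 2263.219444… → ⌈·⌉ = 2264
j=12: r + 11k = 2475.663888… → ⌈·⌉ = 2476
j=13: r + 12k = 2688.108333… → ⌈·⌉ = 2689
j=14: r + 13k = 2900.552777… → ⌈·⌉ = 2901
j=15: r + 14k = 3112.997222… → ⌈·⌉ = 3113
j=16: r + 15k = 3325.441666… → ⌈·⌉ = 3326
j=17: r + 16k = 3537.886111… → ⌈·⌉ = 3538
j=18: r + 17k = 3750.330555… → ⌈·⌉ = 3751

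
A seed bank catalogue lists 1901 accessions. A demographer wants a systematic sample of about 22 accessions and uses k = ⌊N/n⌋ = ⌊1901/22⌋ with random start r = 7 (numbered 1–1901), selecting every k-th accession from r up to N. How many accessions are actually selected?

k = ⌊1901/22⌋ = 86
Achieved size = ⌊(1901 − 7)/86⌋ + 1 = ⌊1894/86⌋ + 1 = 22 + 1 = 23
(last selection: 7 + 22×86 = 1899 ≤ 1901; next would be 1985 > 1901)

23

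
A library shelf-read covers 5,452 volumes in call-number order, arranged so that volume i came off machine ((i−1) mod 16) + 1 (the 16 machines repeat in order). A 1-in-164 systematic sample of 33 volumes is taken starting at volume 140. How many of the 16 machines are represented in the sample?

4

Consecutive selections differ by k = 164, so their machine numbers differ by 164 mod 16 = 4.
gcd(164, 16) = 4, so the sample visits 16/4 = 4 distinct residues mod 16.
Start 140 is machine 12; the machines hit are 4, 8, 12, 16.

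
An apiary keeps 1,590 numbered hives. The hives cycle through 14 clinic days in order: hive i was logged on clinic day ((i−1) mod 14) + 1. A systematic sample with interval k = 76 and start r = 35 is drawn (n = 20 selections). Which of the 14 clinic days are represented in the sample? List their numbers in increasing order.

Consecutive selections differ by k = 76, so their clinic day numbers differ by 76 mod 14 = 6.
gcd(76, 14) = 2, so the sample visits 14/2 = 7 distinct residues mod 14.
Start 35 is clinic day 7; the clinic days hit are 1, 3, 5, 7, 9, 11, 13.

1, 3, 5, 7, 9, 11, 13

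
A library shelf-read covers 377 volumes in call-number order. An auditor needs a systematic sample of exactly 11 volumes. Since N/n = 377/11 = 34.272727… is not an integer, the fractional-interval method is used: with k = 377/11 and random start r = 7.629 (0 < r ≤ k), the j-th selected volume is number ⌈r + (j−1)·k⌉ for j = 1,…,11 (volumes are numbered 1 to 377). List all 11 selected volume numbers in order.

8, 42, 77, 111, 145, 179, 214, 248, 282, 317, 351

j=1: r + 0k = 7.629 → ⌈·⌉ = 8
j=2: r + 1k = 41.901727… → ⌈·⌉ = 42
j=3: r + 2k = 76.174454… → ⌈·⌉ = 77
j=4: r + 3k = 110.447181… → ⌈·⌉ = 111
j=5: r + 4k = 144.719909… → ⌈·⌉ = 145
j=6: r + 5k = 178.992636… → ⌈·⌉ = 179
j=7: r + 6k = 213.265363… → ⌈·⌉ = 214
j=8: r + 7k = 247.538090… → ⌈·⌉ = 248
j=9: r + 8k = 281.810818… → ⌈·⌉ = 282
j=10: r + 9k = 316.083545… → ⌈·⌉ = 317
j=11: r + 10k = 350.356272… → ⌈·⌉ = 351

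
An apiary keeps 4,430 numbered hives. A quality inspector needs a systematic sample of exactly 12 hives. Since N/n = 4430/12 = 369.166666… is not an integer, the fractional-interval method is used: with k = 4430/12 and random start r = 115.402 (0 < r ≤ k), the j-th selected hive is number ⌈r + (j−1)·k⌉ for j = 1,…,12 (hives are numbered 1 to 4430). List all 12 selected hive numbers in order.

j=1: r + 0k = 115.402 → ⌈·⌉ = 116
j=2: r + 1k = 484.568666… → ⌈·⌉ = 485
j=3: r + 2k = 853.735333… → ⌈·⌉ = 854
j=4: r + 3k = 1222.902 → ⌈·⌉ = 1223
j=5: r + 4k = 1592.068666… → ⌈·⌉ = 1593
j=6: r + 5k = 1961.235333… → ⌈·⌉ = 1962
j=7: r + 6k = 2330.402 → ⌈·⌉ = 2331
j=8: r + 7k = 2699.568666… → ⌈·⌉ = 2700
j=9: r + 8k = 3068.735333… → ⌈·⌉ = 3069
j=10: r + 9k = 3437.902 → ⌈·⌉ = 3438
j=11: r + 10k = 3807.068666… → ⌈·⌉ = 3808
j=12: r + 11k = 4176.235333… → ⌈·⌉ = 4177

116, 485, 854, 1223, 1593, 1962, 2331, 2700, 3069, 3438, 3808, 4177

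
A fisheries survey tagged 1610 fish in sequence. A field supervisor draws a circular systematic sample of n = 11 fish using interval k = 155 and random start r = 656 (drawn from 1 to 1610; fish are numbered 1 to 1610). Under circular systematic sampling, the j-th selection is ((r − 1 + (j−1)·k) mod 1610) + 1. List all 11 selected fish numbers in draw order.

656, 811, 966, 1121, 1276, 1431, 1586, 131, 286, 441, 596

Selection 1: 656
Selection 2: 656 + 155 = 811
Selection 3: 811 + 155 = 966
Selection 4: 966 + 155 = 1121
Selection 5: 1121 + 155 = 1276
Selection 6: 1276 + 155 = 1431
Selection 7: 1431 + 155 = 1586
Selection 8: 1586 + 155 = 1741 → 1741 − 1610 = 131
Selection 9: 131 + 155 = 286
Selection 10: 286 + 155 = 441
Selection 11: 441 + 155 = 596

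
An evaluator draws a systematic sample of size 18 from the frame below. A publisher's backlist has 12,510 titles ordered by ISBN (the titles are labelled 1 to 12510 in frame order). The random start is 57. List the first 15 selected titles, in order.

k = N/n = 12510/18 = 695
title 1: 57
title 2: 57 + 695 = 752
title 3: 752 + 695 = 1447
title 4: 1447 + 695 = 2142
title 5: 2142 + 695 = 2837
title 6: 2837 + 695 = 3532
title 7: 3532 + 695 = 4227
title 8: 4227 + 695 = 4922
title 9: 4922 + 695 = 5617
title 10: 5617 + 695 = 6312
title 11: 6312 + 695 = 7007
title 12: 7007 + 695 = 7702
title 13: 7702 + 695 = 8397
title 14: 8397 + 695 = 9092
title 15: 9092 + 695 = 9787

57, 752, 1447, 2142, 2837, 3532, 4227, 4922, 5617, 6312, 7007, 7702, 8397, 9092, 9787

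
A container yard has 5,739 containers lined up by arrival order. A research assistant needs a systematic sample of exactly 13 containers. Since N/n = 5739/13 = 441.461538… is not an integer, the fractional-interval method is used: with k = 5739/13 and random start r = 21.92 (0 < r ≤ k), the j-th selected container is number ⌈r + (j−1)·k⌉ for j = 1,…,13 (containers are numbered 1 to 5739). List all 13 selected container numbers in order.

22, 464, 905, 1347, 1788, 2230, 2671, 3113, 3554, 3996, 4437, 4878, 5320

j=1: r + 0k = 21.92 → ⌈·⌉ = 22
j=2: r + 1k = 463.381538… → ⌈·⌉ = 464
j=3: r + 2k = 904.843076… → ⌈·⌉ = 905
j=4: r + 3k = 1346.304615… → ⌈·⌉ = 1347
j=5: r + 4k = 1787.766153… → ⌈·⌉ = 1788
j=6: r + 5k = 2229.227692… → ⌈·⌉ = 2230
j=7: r + 6k = 2670.689230… → ⌈·⌉ = 2671
j=8: r + 7k = 3112.150769… → ⌈·⌉ = 3113
j=9: r + 8k = 3553.612307… → ⌈·⌉ = 3554
j=10: r + 9k = 3995.073846… → ⌈·⌉ = 3996
j=11: r + 10k = 4436.535384… → ⌈·⌉ = 4437
j=12: r + 11k = 4877.996923… → ⌈·⌉ = 4878
j=13: r + 12k = 5319.458461… → ⌈·⌉ = 5320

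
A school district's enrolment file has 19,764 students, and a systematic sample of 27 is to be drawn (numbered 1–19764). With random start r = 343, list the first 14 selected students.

343, 1075, 1807, 2539, 3271, 4003, 4735, 5467, 6199, 6931, 7663, 8395, 9127, 9859

k = N/n = 19764/27 = 732
student 1: 343
student 2: 343 + 732 = 1075
student 3: 1075 + 732 = 1807
student 4: 1807 + 732 = 2539
student 5: 2539 + 732 = 3271
student 6: 3271 + 732 = 4003
student 7: 4003 + 732 = 4735
student 8: 4735 + 732 = 5467
student 9: 5467 + 732 = 6199
student 10: 6199 + 732 = 6931
student 11: 6931 + 732 = 7663
student 12: 7663 + 732 = 8395
student 13: 8395 + 732 = 9127
student 14: 9127 + 732 = 9859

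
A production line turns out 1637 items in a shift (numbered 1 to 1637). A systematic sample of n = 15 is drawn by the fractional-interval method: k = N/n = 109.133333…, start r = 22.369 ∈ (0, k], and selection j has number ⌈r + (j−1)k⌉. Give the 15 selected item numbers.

j=1: r + 0k = 22.369 → ⌈·⌉ = 23
j=2: r + 1k = 131.502333… → ⌈·⌉ = 132
j=3: r + 2k = 240.635666… → ⌈·⌉ = 241
j=4: r + 3k = 349.769 → ⌈·⌉ = 350
j=5: r + 4k = 458.902333… → ⌈·⌉ = 459
j=6: r + 5k = 568.035666… → ⌈·⌉ = 569
j=7: r + 6k = 677.169 → ⌈·⌉ = 678
j=8: r + 7k = 786.302333… → ⌈·⌉ = 787
j=9: r + 8k = 895.435666… → ⌈·⌉ = 896
j=10: r + 9k = 1004.569 → ⌈·⌉ = 1005
j=11: r + 10k = 1113.702333… → ⌈·⌉ = 1114
j=12: r + 11k = 1222.835666… → ⌈·⌉ = 1223
j=13: r + 12k = 1331.969 → ⌈·⌉ = 1332
j=14: r + 13k = 1441.102333… → ⌈·⌉ = 1442
j=15: r + 14k = 1550.235666… → ⌈·⌉ = 1551

23, 132, 241, 350, 459, 569, 678, 787, 896, 1005, 1114, 1223, 1332, 1442, 1551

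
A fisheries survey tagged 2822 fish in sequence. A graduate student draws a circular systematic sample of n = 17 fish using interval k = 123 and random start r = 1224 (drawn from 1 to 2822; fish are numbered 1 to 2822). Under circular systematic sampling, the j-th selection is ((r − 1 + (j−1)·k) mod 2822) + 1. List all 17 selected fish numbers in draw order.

1224, 1347, 1470, 1593, 1716, 1839, 1962, 2085, 2208, 2331, 2454, 2577, 2700, 1, 124, 247, 370

Selection 1: 1224
Selection 2: 1224 + 123 = 1347
Selection 3: 1347 + 123 = 1470
Selection 4: 1470 + 123 = 1593
Selection 5: 1593 + 123 = 1716
Selection 6: 1716 + 123 = 1839
Selection 7: 1839 + 123 = 1962
Selection 8: 1962 + 123 = 2085
Selection 9: 2085 + 123 = 2208
Selection 10: 2208 + 123 = 2331
Selection 11: 2331 + 123 = 2454
Selection 12: 2454 + 123 = 2577
Selection 13: 2577 + 123 = 2700
Selection 14: 2700 + 123 = 2823 → 2823 − 2822 = 1
Selection 15: 1 + 123 = 124
Selection 16: 124 + 123 = 247
Selection 17: 247 + 123 = 370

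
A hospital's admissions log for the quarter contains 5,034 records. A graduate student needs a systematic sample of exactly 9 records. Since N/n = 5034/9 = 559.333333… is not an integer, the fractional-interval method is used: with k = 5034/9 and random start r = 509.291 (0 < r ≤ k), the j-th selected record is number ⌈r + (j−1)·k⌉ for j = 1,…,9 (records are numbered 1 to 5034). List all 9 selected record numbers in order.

j=1: r + 0k = 509.291 → ⌈·⌉ = 510
j=2: r + 1k = 1068.624333… → ⌈·⌉ = 1069
j=3: r + 2k = 1627.957666… → ⌈·⌉ = 1628
j=4: r + 3k = 2187.291 → ⌈·⌉ = 2188
j=5: r + 4k = 2746.624333… → ⌈·⌉ = 2747
j=6: r + 5k = 3305.957666… → ⌈·⌉ = 3306
j=7: r + 6k = 3865.291 → ⌈·⌉ = 3866
j=8: r + 7k = 4424.624333… → ⌈·⌉ = 4425
j=9: r + 8k = 4983.957666… → ⌈·⌉ = 4984

510, 1069, 1628, 2188, 2747, 3306, 3866, 4425, 4984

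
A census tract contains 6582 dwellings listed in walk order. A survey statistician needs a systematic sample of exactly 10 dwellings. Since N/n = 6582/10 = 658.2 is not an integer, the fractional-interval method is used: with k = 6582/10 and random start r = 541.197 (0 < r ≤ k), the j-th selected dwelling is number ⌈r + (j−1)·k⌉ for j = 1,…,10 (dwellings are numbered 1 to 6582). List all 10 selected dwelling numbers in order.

j=1: r + 0k = 541.197 → ⌈·⌉ = 542
j=2: r + 1k = 1199.397 → ⌈·⌉ = 1200
j=3: r + 2k = 1857.597 → ⌈·⌉ = 1858
j=4: r + 3k = 2515.797 → ⌈·⌉ = 2516
j=5: r + 4k = 3173.997 → ⌈·⌉ = 3174
j=6: r + 5k = 3832.197 → ⌈·⌉ = 3833
j=7: r + 6k = 4490.397 → ⌈·⌉ = 4491
j=8: r + 7k = 5148.597 → ⌈·⌉ = 5149
j=9: r + 8k = 5806.797 → ⌈·⌉ = 5807
j=10: r + 9k = 6464.997 → ⌈·⌉ = 6465

542, 1200, 1858, 2516, 3174, 3833, 4491, 5149, 5807, 6465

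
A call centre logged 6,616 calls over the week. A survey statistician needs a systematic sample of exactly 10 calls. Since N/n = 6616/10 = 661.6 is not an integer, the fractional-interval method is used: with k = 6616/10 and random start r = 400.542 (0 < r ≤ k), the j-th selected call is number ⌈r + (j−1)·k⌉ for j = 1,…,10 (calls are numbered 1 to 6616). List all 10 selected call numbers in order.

j=1: r + 0k = 400.542 → ⌈·⌉ = 401
j=2: r + 1k = 1062.142 → ⌈·⌉ = 1063
j=3: r + 2k = 1723.742 → ⌈·⌉ = 1724
j=4: r + 3k = 2385.342 → ⌈·⌉ = 2386
j=5: r + 4k = 3046.942 → ⌈·⌉ = 3047
j=6: r + 5k = 3708.542 → ⌈·⌉ = 3709
j=7: r + 6k = 4370.142 → ⌈·⌉ = 4371
j=8: r + 7k = 5031.742 → ⌈·⌉ = 5032
j=9: r + 8k = 5693.342 → ⌈·⌉ = 5694
j=10: r + 9k = 6354.942 → ⌈·⌉ = 6355

401, 1063, 1724, 2386, 3047, 3709, 4371, 5032, 5694, 6355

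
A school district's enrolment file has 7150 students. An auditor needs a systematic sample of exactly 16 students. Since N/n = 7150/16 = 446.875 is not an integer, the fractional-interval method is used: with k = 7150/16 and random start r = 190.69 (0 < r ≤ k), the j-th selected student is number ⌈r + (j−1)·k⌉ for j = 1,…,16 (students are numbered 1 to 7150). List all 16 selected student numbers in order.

191, 638, 1085, 1532, 1979, 2426, 2872, 3319, 3766, 4213, 4660, 5107, 5554, 6001, 6447, 6894

j=1: r + 0k = 190.69 → ⌈·⌉ = 191
j=2: r + 1k = 637.565 → ⌈·⌉ = 638
j=3: r + 2k = 1084.44 → ⌈·⌉ = 1085
j=4: r + 3k = 1531.315 → ⌈·⌉ = 1532
j=5: r + 4k = 1978.19 → ⌈·⌉ = 1979
j=6: r + 5k = 2425.065 → ⌈·⌉ = 2426
j=7: r + 6k = 2871.94 → ⌈·⌉ = 2872
j=8: r + 7k = 3318.815 → ⌈·⌉ = 3319
j=9: r + 8k = 3765.69 → ⌈·⌉ = 3766
j=10: r + 9k = 4212.565 → ⌈·⌉ = 4213
j=11: r + 10k = 4659.44 → ⌈·⌉ = 4660
j=12: r + 11k = 5106.315 → ⌈·⌉ = 5107
j=13: r + 12k = 5553.19 → ⌈·⌉ = 5554
j=14: r + 13k = 6000.065 → ⌈·⌉ = 6001
j=15: r + 14k = 6446.94 → ⌈·⌉ = 6447
j=16: r + 15k = 6893.815 → ⌈·⌉ = 6894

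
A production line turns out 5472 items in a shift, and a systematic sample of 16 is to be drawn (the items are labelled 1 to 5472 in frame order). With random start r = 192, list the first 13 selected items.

k = N/n = 5472/16 = 342
item 1: 192
item 2: 192 + 342 = 534
item 3: 534 + 342 = 876
item 4: 876 + 342 = 1218
item 5: 1218 + 342 = 1560
item 6: 1560 + 342 = 1902
item 7: 1902 + 342 = 2244
item 8: 2244 + 342 = 2586
item 9: 2586 + 342 = 2928
item 10: 2928 + 342 = 3270
item 11: 3270 + 342 = 3612
item 12: 3612 + 342 = 3954
item 13: 3954 + 342 = 4296

192, 534, 876, 1218, 1560, 1902, 2244, 2586, 2928, 3270, 3612, 3954, 4296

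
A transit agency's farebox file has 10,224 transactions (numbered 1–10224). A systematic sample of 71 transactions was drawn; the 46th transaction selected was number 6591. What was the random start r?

111

k = 10224/71 = 144
r = 6591 − (46−1)×144 = 6591 − 6480 = 111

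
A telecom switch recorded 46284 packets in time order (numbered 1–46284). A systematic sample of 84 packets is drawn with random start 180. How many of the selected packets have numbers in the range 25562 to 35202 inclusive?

17

k = 46284/84 = 551
First selection ≥ 25562: 180 + ⌈(25562−180)/551⌉·551 = 180 + 47×551 = 26077
Last selection ≤ 35202: 180 + ⌊(35202−180)/551⌋·551 = 180 + 63×551 = 34893
Count = 63 − 47 + 1 = 17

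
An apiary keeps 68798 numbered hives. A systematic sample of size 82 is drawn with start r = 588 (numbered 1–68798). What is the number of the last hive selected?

68547

k = 68798/82 = 839
82nd selection = r + (82−1)·k = 588 + 81×839 = 588 + 67959 = 68547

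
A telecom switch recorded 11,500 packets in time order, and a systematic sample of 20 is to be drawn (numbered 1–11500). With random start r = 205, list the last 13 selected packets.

k = N/n = 11500/20 = 575
8th selection = 205 + 7×575 = 4230
9th: 4230 + 575 = 4805
10th: 4805 + 575 = 5380
11th: 5380 + 575 = 5955
12th: 5955 + 575 = 6530
13th: 6530 + 575 = 7105
14th: 7105 + 575 = 7680
15th: 7680 + 575 = 8255
16th: 8255 + 575 = 8830
17th: 8830 + 575 = 9405
18th: 9405 + 575 = 9980
19th: 9980 + 575 = 10555
20th: 10555 + 575 = 11130

4230, 4805, 5380, 5955, 6530, 7105, 7680, 8255, 8830, 9405, 9980, 10555, 11130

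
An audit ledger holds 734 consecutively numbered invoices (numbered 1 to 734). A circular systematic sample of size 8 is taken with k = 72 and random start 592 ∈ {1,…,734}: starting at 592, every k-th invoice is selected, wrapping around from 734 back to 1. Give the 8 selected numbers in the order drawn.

Selection 1: 592
Selection 2: 592 + 72 = 664
Selection 3: 664 + 72 = 736 → 736 − 734 = 2
Selection 4: 2 + 72 = 74
Selection 5: 74 + 72 = 146
Selection 6: 146 + 72 = 218
Selection 7: 218 + 72 = 290
Selection 8: 290 + 72 = 362

592, 664, 2, 74, 146, 218, 290, 362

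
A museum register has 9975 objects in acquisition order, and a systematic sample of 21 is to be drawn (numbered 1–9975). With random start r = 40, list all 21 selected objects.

k = N/n = 9975/21 = 475
object 1: 40
object 2: 40 + 475 = 515
object 3: 515 + 475 = 990
object 4: 990 + 475 = 1465
object 5: 1465 + 475 = 1940
object 6: 1940 + 475 = 2415
object 7: 2415 + 475 = 2890
object 8: 2890 + 475 = 3365
object 9: 3365 + 475 = 3840
object 10: 3840 + 475 = 4315
object 11: 4315 + 475 = 4790
object 12: 4790 + 475 = 5265
object 13: 5265 + 475 = 5740
object 14: 5740 + 475 = 6215
object 15: 6215 + 475 = 6690
object 16: 6690 + 475 = 7165
object 17: 7165 + 475 = 7640
object 18: 7640 + 475 = 8115
object 19: 8115 + 475 = 8590
object 20: 8590 + 475 = 9065
object 21: 9065 + 475 = 9540

40, 515, 990, 1465, 1940, 2415, 2890, 3365, 3840, 4315, 4790, 5265, 5740, 6215, 6690, 7165, 7640, 8115, 8590, 9065, 9540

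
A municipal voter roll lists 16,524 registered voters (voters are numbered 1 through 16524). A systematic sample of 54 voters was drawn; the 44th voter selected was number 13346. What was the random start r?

k = 16524/54 = 306
r = 13346 − (44−1)×306 = 13346 − 13158 = 188

188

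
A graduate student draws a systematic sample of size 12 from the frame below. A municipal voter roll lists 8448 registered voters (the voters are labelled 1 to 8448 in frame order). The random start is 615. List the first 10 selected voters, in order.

615, 1319, 2023, 2727, 3431, 4135, 4839, 5543, 6247, 6951

k = N/n = 8448/12 = 704
voter 1: 615
voter 2: 615 + 704 = 1319
voter 3: 1319 + 704 = 2023
voter 4: 2023 + 704 = 2727
voter 5: 2727 + 704 = 3431
voter 6: 3431 + 704 = 4135
voter 7: 4135 + 704 = 4839
voter 8: 4839 + 704 = 5543
voter 9: 5543 + 704 = 6247
voter 10: 6247 + 704 = 6951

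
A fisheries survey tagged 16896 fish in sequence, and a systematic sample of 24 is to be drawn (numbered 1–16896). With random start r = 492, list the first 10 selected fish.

492, 1196, 1900, 2604, 3308, 4012, 4716, 5420, 6124, 6828

k = N/n = 16896/24 = 704
fish 1: 492
fish 2: 492 + 704 = 1196
fish 3: 1196 + 704 = 1900
fish 4: 1900 + 704 = 2604
fish 5: 2604 + 704 = 3308
fish 6: 3308 + 704 = 4012
fish 7: 4012 + 704 = 4716
fish 8: 4716 + 704 = 5420
fish 9: 5420 + 704 = 6124
fish 10: 6124 + 704 = 6828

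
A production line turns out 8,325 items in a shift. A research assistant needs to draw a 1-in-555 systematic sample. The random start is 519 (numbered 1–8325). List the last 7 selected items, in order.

4959, 5514, 6069, 6624, 7179, 7734, 8289

9th selection = 519 + 8×555 = 4959
10th: 4959 + 555 = 5514
11th: 5514 + 555 = 6069
12th: 6069 + 555 = 6624
13th: 6624 + 555 = 7179
14th: 7179 + 555 = 7734
15th: 7734 + 555 = 8289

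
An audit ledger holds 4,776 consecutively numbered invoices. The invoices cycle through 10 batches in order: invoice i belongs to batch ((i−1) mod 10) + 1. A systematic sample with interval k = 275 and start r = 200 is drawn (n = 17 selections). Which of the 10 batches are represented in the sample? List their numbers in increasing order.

5, 10

Consecutive selections differ by k = 275, so their batch numbers differ by 275 mod 10 = 5.
gcd(275, 10) = 5, so the sample visits 10/5 = 2 distinct residues mod 10.
Start 200 is batch 10; the batches hit are 5, 10.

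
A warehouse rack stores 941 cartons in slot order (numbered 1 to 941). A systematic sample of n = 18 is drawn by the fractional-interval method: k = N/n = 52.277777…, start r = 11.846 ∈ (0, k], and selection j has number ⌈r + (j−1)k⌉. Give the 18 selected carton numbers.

12, 65, 117, 169, 221, 274, 326, 378, 431, 483, 535, 587, 640, 692, 744, 797, 849, 901

j=1: r + 0k = 11.846 → ⌈·⌉ = 12
j=2: r + 1k = 64.123777… → ⌈·⌉ = 65
j=3: r + 2k = 116.401555… → ⌈·⌉ = 117
j=4: r + 3k = 168.679333… → ⌈·⌉ = 169
j=5: r + 4k = 220.957111… → ⌈·⌉ = 221
j=6: r + 5k = 273.234888… → ⌈·⌉ = 274
j=7: r + 6k = 325.512666… → ⌈·⌉ = 326
j=8: r + 7k = 377.790444… → ⌈·⌉ = 378
j=9: r + 8k = 430.068222… → ⌈·⌉ = 431
j=10: r + 9k = 482.346 → ⌈·⌉ = 483
j=11: r + 10k = 534.623777… → ⌈·⌉ = 535
j=12: r + 11k = 586.901555… → ⌈·⌉ = 587
j=13: r + 12k = 639.179333… → ⌈·⌉ = 640
j=14: r + 13k = 691.457111… → ⌈·⌉ = 692
j=15: r + 14k = 743.734888… → ⌈·⌉ = 744
j=16: r + 15k = 796.012666… → ⌈·⌉ = 797
j=17: r + 16k = 848.290444… → ⌈·⌉ = 849
j=18: r + 17k = 900.568222… → ⌈·⌉ = 901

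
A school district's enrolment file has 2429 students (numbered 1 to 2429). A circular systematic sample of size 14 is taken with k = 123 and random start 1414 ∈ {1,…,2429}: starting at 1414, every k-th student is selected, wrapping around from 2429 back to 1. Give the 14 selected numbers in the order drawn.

1414, 1537, 1660, 1783, 1906, 2029, 2152, 2275, 2398, 92, 215, 338, 461, 584

Selection 1: 1414
Selection 2: 1414 + 123 = 1537
Selection 3: 1537 + 123 = 1660
Selection 4: 1660 + 123 = 1783
Selection 5: 1783 + 123 = 1906
Selection 6: 1906 + 123 = 2029
Selection 7: 2029 + 123 = 2152
Selection 8: 2152 + 123 = 2275
Selection 9: 2275 + 123 = 2398
Selection 10: 2398 + 123 = 2521 → 2521 − 2429 = 92
Selection 11: 92 + 123 = 215
Selection 12: 215 + 123 = 338
Selection 13: 338 + 123 = 461
Selection 14: 461 + 123 = 584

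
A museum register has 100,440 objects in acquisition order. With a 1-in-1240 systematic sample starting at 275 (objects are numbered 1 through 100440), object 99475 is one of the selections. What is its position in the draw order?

81

k = 1240
position = (99475 − 275)/1240 + 1 = 99200/1240 + 1 = 80 + 1 = 81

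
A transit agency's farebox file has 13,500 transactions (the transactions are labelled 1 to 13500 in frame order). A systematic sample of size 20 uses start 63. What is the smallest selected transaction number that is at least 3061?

k = 13500/20 = 675
Steps past start: ⌈(3061 − 63)/675⌉ = ⌈2998/675⌉ = 5
Selected transaction: 63 + 5×675 = 3438

3438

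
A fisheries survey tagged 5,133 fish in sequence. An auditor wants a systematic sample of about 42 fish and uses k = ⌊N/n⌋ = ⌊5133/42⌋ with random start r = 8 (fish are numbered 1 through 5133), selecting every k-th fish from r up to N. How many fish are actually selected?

43

k = ⌊5133/42⌋ = 122
Achieved size = ⌊(5133 − 8)/122⌋ + 1 = ⌊5125/122⌋ + 1 = 42 + 1 = 43
(last selection: 8 + 42×122 = 5132 ≤ 5133; next would be 5254 > 5133)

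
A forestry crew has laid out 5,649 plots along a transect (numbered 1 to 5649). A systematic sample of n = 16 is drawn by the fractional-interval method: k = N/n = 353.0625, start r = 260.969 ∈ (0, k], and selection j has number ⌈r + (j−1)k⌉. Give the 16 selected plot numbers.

j=1: r + 0k = 260.969 → ⌈·⌉ = 261
j=2: r + 1k = 614.0315 → ⌈·⌉ = 615
j=3: r + 2k = 967.094 → ⌈·⌉ = 968
j=4: r + 3k = 1320.1565 → ⌈·⌉ = 1321
j=5: r + 4k = 1673.219 → ⌈·⌉ = 1674
j=6: r + 5k = 2026.2815 → ⌈·⌉ = 2027
j=7: r + 6k = 2379.344 → ⌈·⌉ = 2380
j=8: r + 7k = 2732.4065 → ⌈·⌉ = 2733
j=9: r + 8k = 3085.469 → ⌈·⌉ = 3086
j=10: r + 9k = 3438.5315 → ⌈·⌉ = 3439
j=11: r + 10k = 3791.594 → ⌈·⌉ = 3792
j=12: r + 11k = 4144.6565 → ⌈·⌉ = 4145
j=13: r + 12k = 4497.719 → ⌈·⌉ = 4498
j=14: r + 13k = 4850.7815 → ⌈·⌉ = 4851
j=15: r + 14k = 5203.844 → ⌈·⌉ = 5204
j=16: r + 15k = 5556.9065 → ⌈·⌉ = 5557

261, 615, 968, 1321, 1674, 2027, 2380, 2733, 3086, 3439, 3792, 4145, 4498, 4851, 5204, 5557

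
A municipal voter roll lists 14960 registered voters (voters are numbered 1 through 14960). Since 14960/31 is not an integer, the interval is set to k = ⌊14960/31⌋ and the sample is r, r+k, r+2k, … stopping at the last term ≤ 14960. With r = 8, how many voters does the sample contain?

k = ⌊14960/31⌋ = 482
Achieved size = ⌊(14960 − 8)/482⌋ + 1 = ⌊14952/482⌋ + 1 = 31 + 1 = 32
(last selection: 8 + 31×482 = 14950 ≤ 14960; next would be 15432 > 14960)

32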